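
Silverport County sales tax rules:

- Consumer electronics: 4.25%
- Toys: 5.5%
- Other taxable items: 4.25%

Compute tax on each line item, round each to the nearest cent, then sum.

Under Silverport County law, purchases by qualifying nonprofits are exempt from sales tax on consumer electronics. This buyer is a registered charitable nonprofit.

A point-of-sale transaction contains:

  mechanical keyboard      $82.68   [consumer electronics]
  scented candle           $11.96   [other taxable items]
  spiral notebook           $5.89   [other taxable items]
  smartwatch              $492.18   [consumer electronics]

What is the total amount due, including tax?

Mechanical keyboard $82.68: consumer electronics, buyer-exempt → 0% → $0.00
Scented candle $11.96: other taxable items → 4.25% → $0.51
Spiral notebook $5.89: other taxable items → 4.25% → $0.25
Smartwatch $492.18: consumer electronics, buyer-exempt → 0% → $0.00
Subtotal = $592.71; tax = $0.76; total due = $593.47

$593.47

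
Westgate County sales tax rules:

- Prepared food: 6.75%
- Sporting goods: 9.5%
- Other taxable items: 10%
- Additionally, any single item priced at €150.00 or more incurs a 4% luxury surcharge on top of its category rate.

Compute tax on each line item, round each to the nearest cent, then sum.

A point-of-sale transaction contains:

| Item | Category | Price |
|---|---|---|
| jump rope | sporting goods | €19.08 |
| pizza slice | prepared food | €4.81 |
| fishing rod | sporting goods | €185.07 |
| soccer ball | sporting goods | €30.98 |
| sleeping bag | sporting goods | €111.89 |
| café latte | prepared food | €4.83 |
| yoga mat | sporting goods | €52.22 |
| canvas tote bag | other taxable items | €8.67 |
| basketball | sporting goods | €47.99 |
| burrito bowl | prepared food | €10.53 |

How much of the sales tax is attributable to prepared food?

€1.36

Pizza slice €4.81: prepared food → 6.75% → €0.32
Café latte €4.83: prepared food → 6.75% → €0.33
Burrito bowl €10.53: prepared food → 6.75% → €0.71
Tax on prepared food = €0.32 + €0.33 + €0.71 = €1.36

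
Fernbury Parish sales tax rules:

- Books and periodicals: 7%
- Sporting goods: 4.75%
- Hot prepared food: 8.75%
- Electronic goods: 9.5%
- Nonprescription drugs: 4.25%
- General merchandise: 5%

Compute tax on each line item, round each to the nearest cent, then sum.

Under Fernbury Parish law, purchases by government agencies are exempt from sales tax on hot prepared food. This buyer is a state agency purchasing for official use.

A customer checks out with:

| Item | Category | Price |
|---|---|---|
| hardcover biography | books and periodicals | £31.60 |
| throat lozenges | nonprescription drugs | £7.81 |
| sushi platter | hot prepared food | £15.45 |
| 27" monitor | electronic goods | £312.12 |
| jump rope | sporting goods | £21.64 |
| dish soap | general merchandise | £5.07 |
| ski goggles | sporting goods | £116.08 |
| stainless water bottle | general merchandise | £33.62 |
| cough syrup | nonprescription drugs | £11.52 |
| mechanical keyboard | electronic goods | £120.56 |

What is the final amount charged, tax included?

£728.07

Hardcover biography £31.60: books and periodicals → 7% → £2.21
Throat lozenges £7.81: nonprescription drugs → 4.25% → £0.33
Sushi platter £15.45: hot prepared food, buyer-exempt → 0% → £0.00
27" monitor £312.12: electronic goods → 9.5% → £29.65
Jump rope £21.64: sporting goods → 4.75% → £1.03
Dish soap £5.07: general merchandise → 5% → £0.25
Ski goggles £116.08: sporting goods → 4.75% → £5.51
Stainless water bottle £33.62: general merchandise → 5% → £1.68
Cough syrup £11.52: nonprescription drugs → 4.25% → £0.49
Mechanical keyboard £120.56: electronic goods → 9.5% → £11.45
Subtotal = £675.47; tax = £52.60; total due = £728.07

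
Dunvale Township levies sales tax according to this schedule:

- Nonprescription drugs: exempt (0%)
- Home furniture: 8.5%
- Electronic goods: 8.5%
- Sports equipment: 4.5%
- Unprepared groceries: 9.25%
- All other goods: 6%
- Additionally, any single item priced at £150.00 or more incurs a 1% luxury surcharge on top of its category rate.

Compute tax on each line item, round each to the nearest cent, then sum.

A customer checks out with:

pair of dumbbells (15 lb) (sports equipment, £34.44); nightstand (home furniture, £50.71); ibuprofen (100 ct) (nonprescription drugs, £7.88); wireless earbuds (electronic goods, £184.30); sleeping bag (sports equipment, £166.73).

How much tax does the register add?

£32.54

Pair of dumbbells (15 lb) £34.44: sports equipment → 4.5% → £1.55
Nightstand £50.71: home furniture → 8.5% → £4.31
Ibuprofen (100 ct) £7.88: nonprescription drugs → 0% → £0.00
Wireless earbuds £184.30: electronic goods → 8.5% + 1% surcharge = 9.5% → £17.51
Sleeping bag £166.73: sports equipment → 4.5% + 1% surcharge = 5.5% → £9.17
Total tax = £1.55 + £4.31 + £17.51 + £9.17 = £32.54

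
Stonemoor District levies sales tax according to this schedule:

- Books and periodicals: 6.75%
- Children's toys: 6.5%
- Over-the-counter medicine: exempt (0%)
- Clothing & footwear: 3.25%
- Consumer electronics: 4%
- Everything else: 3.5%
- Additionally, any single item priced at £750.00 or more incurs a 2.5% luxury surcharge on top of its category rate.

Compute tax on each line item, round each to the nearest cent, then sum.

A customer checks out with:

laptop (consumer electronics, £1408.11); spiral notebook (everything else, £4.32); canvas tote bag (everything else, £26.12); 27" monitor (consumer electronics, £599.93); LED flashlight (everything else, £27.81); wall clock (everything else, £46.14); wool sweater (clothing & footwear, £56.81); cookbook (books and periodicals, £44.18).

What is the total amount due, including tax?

£2337.42

Laptop £1408.11: consumer electronics → 4% + 2.5% surcharge = 6.5% → £91.53
Spiral notebook £4.32: everything else → 3.5% → £0.15
Canvas tote bag £26.12: everything else → 3.5% → £0.91
27" monitor £599.93: consumer electronics → 4% → £24.00
LED flashlight £27.81: everything else → 3.5% → £0.97
Wall clock £46.14: everything else → 3.5% → £1.61
Wool sweater £56.81: clothing & footwear → 3.25% → £1.85
Cookbook £44.18: books and periodicals → 6.75% → £2.98
Subtotal = £2213.42; tax = £124.00; total due = £2337.42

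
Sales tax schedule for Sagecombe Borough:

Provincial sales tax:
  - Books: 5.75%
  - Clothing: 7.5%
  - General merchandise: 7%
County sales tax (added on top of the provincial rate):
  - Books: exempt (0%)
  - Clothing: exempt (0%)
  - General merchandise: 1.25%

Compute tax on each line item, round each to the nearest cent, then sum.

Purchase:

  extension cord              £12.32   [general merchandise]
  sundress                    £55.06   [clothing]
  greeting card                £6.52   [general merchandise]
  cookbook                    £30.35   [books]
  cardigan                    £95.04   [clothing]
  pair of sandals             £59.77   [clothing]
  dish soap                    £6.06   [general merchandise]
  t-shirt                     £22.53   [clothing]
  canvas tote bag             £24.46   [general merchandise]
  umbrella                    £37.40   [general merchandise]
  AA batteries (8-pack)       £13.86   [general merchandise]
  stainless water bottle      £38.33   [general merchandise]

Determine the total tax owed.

£30.65

Extension cord £12.32: general merchandise → 7% + 1.25% county = 8.25% → £1.02
Sundress £55.06: clothing → 7.5% + 0% county = 7.5% → £4.13
Greeting card £6.52: general merchandise → 7% + 1.25% county = 8.25% → £0.54
Cookbook £30.35: books → 5.75% + 0% county = 5.75% → £1.75
Cardigan £95.04: clothing → 7.5% + 0% county = 7.5% → £7.13
Pair of sandals £59.77: clothing → 7.5% + 0% county = 7.5% → £4.48
Dish soap £6.06: general merchandise → 7% + 1.25% county = 8.25% → £0.50
T-shirt £22.53: clothing → 7.5% + 0% county = 7.5% → £1.69
Canvas tote bag £24.46: general merchandise → 7% + 1.25% county = 8.25% → £2.02
Umbrella £37.40: general merchandise → 7% + 1.25% county = 8.25% → £3.09
AA batteries (8-pack) £13.86: general merchandise → 7% + 1.25% county = 8.25% → £1.14
Stainless water bottle £38.33: general merchandise → 7% + 1.25% county = 8.25% → £3.16
Total tax = £1.02 + £4.13 + £0.54 + £1.75 + £7.13 + £4.48 + £0.50 + £1.69 + £2.02 + £3.09 + £1.14 + £3.16 = £30.65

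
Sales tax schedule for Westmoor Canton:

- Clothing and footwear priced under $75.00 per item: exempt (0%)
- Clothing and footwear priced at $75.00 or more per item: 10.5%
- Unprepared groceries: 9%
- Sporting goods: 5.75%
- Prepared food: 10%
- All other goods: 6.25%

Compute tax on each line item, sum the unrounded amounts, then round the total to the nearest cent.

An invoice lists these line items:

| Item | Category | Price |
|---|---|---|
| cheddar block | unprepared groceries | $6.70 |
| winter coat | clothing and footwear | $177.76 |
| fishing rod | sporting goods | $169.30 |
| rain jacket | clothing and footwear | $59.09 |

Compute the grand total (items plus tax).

Cheddar block $6.70: unprepared groceries → 9% → $0.603
Winter coat $177.76: clothing and footwear, $75.00 or more → 10.5% → $18.6648
Fishing rod $169.30: sporting goods → 5.75% → $9.73475
Rain jacket $59.09: clothing and footwear, under $75.00 → 0% → $0.00
Subtotal = $412.85; unrounded tax = $29.00255 → $29.00; total due = $441.85

$441.85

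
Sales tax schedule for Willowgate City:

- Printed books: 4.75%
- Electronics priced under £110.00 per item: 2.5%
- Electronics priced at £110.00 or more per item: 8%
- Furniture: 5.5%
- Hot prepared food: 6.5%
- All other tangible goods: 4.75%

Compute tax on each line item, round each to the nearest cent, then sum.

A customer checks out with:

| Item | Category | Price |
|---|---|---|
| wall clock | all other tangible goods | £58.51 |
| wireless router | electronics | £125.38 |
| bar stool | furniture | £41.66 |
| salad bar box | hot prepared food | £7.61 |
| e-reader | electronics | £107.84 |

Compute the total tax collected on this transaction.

£18.29

Wall clock £58.51: all other tangible goods → 4.75% → £2.78
Wireless router £125.38: electronics, £110.00 or more → 8% → £10.03
Bar stool £41.66: furniture → 5.5% → £2.29
Salad bar box £7.61: hot prepared food → 6.5% → £0.49
E-reader £107.84: electronics, under £110.00 → 2.5% → £2.70
Total tax = £2.78 + £10.03 + £2.29 + £0.49 + £2.70 = £18.29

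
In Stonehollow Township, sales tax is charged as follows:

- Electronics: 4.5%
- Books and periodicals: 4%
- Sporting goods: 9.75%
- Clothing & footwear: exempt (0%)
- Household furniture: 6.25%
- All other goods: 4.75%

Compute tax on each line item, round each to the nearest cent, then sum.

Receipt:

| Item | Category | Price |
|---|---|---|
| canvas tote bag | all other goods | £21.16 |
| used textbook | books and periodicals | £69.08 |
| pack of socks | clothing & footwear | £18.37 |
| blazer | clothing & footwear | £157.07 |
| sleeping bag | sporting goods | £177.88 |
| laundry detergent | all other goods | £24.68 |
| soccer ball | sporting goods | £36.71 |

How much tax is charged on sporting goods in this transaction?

£20.92

Sleeping bag £177.88: sporting goods → 9.75% → £17.34
Soccer ball £36.71: sporting goods → 9.75% → £3.58
Tax on sporting goods = £17.34 + £3.58 = £20.92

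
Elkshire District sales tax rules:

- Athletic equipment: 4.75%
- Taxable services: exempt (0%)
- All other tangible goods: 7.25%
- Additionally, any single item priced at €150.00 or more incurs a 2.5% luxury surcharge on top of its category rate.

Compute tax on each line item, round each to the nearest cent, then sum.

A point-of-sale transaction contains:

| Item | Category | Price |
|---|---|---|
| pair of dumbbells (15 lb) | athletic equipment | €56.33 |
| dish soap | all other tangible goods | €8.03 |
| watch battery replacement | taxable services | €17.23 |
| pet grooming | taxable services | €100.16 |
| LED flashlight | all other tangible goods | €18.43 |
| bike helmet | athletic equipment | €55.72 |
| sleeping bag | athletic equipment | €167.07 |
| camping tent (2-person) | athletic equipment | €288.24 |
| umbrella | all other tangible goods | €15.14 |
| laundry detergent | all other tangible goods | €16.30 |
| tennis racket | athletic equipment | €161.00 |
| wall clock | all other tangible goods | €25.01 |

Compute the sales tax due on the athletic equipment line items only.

Pair of dumbbells (15 lb) €56.33: athletic equipment → 4.75% → €2.68
Bike helmet €55.72: athletic equipment → 4.75% → €2.65
Sleeping bag €167.07: athletic equipment → 4.75% + 2.5% surcharge = 7.25% → €12.11
Camping tent (2-person) €288.24: athletic equipment → 4.75% + 2.5% surcharge = 7.25% → €20.90
Tennis racket €161.00: athletic equipment → 4.75% + 2.5% surcharge = 7.25% → €11.67
Tax on athletic equipment = €2.68 + €2.65 + €12.11 + €20.90 + €11.67 = €50.01

€50.01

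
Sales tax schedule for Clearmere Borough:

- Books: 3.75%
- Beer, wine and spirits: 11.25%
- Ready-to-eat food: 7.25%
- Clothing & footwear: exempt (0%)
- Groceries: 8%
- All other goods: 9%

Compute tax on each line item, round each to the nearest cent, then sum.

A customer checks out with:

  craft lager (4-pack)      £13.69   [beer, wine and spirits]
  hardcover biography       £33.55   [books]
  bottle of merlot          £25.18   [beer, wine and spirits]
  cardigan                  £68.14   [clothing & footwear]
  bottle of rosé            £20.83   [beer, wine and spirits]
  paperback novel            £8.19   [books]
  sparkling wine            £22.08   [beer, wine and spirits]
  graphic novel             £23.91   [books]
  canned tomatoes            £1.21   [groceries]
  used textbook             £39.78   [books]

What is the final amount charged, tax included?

Craft lager (4-pack) £13.69: beer, wine and spirits → 11.25% → £1.54
Hardcover biography £33.55: books → 3.75% → £1.26
Bottle of merlot £25.18: beer, wine and spirits → 11.25% → £2.83
Cardigan £68.14: clothing & footwear → 0% → £0.00
Bottle of rosé £20.83: beer, wine and spirits → 11.25% → £2.34
Paperback novel £8.19: books → 3.75% → £0.31
Sparkling wine £22.08: beer, wine and spirits → 11.25% → £2.48
Graphic novel £23.91: books → 3.75% → £0.90
Canned tomatoes £1.21: groceries → 8% → £0.10
Used textbook £39.78: books → 3.75% → £1.49
Subtotal = £256.56; tax = £13.25; total due = £269.81

£269.81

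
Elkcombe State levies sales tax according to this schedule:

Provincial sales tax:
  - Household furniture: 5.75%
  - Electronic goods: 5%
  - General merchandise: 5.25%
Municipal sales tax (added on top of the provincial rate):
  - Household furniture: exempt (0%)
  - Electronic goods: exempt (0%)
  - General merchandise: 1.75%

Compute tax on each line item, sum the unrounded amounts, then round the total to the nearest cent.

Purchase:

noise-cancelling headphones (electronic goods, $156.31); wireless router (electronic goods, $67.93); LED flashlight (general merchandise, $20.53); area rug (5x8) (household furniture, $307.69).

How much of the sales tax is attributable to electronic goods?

Noise-cancelling headphones $156.31: electronic goods → 5% + 0% municipal = 5% → $7.8155
Wireless router $67.93: electronic goods → 5% + 0% municipal = 5% → $3.3965
Tax on electronic goods: unrounded sum = $11.212 → $11.21

$11.21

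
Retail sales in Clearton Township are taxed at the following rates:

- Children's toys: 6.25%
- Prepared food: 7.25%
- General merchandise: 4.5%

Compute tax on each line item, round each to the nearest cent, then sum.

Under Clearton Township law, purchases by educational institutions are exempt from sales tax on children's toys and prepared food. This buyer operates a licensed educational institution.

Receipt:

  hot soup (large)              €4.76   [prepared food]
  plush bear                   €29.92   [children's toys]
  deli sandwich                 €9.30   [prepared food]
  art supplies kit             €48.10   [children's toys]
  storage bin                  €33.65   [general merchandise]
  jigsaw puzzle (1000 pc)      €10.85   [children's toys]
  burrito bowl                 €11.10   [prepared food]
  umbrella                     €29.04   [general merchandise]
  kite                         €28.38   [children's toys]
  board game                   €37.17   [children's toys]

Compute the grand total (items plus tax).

€245.09

Hot soup (large) €4.76: prepared food, buyer-exempt → 0% → €0.00
Plush bear €29.92: children's toys, buyer-exempt → 0% → €0.00
Deli sandwich €9.30: prepared food, buyer-exempt → 0% → €0.00
Art supplies kit €48.10: children's toys, buyer-exempt → 0% → €0.00
Storage bin €33.65: general merchandise → 4.5% → €1.51
Jigsaw puzzle (1000 pc) €10.85: children's toys, buyer-exempt → 0% → €0.00
Burrito bowl €11.10: prepared food, buyer-exempt → 0% → €0.00
Umbrella €29.04: general merchandise → 4.5% → €1.31
Kite €28.38: children's toys, buyer-exempt → 0% → €0.00
Board game €37.17: children's toys, buyer-exempt → 0% → €0.00
Subtotal = €242.27; tax = €2.82; total due = €245.09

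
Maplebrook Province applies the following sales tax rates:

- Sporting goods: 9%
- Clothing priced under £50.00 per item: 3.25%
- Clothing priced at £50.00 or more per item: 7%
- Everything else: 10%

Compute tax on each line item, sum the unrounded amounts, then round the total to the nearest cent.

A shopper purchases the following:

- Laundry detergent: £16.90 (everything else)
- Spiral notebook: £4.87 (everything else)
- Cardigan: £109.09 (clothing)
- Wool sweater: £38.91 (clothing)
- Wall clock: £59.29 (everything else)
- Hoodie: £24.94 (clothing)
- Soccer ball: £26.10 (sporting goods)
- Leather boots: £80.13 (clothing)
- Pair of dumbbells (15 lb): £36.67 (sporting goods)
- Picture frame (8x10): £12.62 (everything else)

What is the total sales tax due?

Laundry detergent £16.90: everything else → 10% → £1.69
Spiral notebook £4.87: everything else → 10% → £0.487
Cardigan £109.09: clothing, £50.00 or more → 7% → £7.6363
Wool sweater £38.91: clothing, under £50.00 → 3.25% → £1.264575
Wall clock £59.29: everything else → 10% → £5.929
Hoodie £24.94: clothing, under £50.00 → 3.25% → £0.81055
Soccer ball £26.10: sporting goods → 9% → £2.349
Leather boots £80.13: clothing, £50.00 or more → 7% → £5.6091
Pair of dumbbells (15 lb) £36.67: sporting goods → 9% → £3.3003
Picture frame (8x10) £12.62: everything else → 10% → £1.262
Unrounded tax sum = £30.337825 → £30.34

£30.34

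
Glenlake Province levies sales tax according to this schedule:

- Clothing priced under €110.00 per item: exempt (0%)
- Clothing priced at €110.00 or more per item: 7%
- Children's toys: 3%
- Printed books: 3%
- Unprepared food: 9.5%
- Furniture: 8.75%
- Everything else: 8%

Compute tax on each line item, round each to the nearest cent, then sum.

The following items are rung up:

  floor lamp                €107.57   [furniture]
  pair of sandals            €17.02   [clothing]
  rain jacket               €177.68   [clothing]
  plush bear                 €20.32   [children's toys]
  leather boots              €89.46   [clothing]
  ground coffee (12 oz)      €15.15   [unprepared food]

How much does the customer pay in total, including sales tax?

€451.10

Floor lamp €107.57: furniture → 8.75% → €9.41
Pair of sandals €17.02: clothing, under €110.00 → 0% → €0.00
Rain jacket €177.68: clothing, €110.00 or more → 7% → €12.44
Plush bear €20.32: children's toys → 3% → €0.61
Leather boots €89.46: clothing, under €110.00 → 0% → €0.00
Ground coffee (12 oz) €15.15: unprepared food → 9.5% → €1.44
Subtotal = €427.20; tax = €23.90; total due = €451.10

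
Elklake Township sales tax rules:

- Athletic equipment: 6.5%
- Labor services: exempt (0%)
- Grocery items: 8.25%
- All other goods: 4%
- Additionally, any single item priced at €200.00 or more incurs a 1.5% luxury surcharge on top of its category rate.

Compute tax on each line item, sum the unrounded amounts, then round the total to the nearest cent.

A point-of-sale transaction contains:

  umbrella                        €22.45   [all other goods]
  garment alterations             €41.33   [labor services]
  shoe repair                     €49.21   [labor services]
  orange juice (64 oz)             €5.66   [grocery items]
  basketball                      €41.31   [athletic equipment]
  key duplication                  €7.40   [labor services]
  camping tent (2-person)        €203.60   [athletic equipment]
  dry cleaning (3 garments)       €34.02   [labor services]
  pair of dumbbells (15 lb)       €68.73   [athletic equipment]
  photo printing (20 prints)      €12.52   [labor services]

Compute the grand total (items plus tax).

€511.04

Umbrella €22.45: all other goods → 4% → €0.898
Garment alterations €41.33: labor services → 0% → €0.00
Shoe repair €49.21: labor services → 0% → €0.00
Orange juice (64 oz) €5.66: grocery items → 8.25% → €0.46695
Basketball €41.31: athletic equipment → 6.5% → €2.68515
Key duplication €7.40: labor services → 0% → €0.00
Camping tent (2-person) €203.60: athletic equipment → 6.5% + 1.5% surcharge = 8% → €16.288
Dry cleaning (3 garments) €34.02: labor services → 0% → €0.00
Pair of dumbbells (15 lb) €68.73: athletic equipment → 6.5% → €4.46745
Photo printing (20 prints) €12.52: labor services → 0% → €0.00
Subtotal = €486.23; unrounded tax = €24.80555 → €24.81; total due = €511.04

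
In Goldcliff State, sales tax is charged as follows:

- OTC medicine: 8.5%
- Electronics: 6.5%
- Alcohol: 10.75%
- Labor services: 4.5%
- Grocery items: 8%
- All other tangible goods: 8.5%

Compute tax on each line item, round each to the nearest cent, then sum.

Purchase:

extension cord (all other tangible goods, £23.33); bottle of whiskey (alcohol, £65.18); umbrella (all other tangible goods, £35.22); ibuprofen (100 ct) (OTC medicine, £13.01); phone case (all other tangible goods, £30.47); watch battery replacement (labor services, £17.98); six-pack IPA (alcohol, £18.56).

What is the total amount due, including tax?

Extension cord £23.33: all other tangible goods → 8.5% → £1.98
Bottle of whiskey £65.18: alcohol → 10.75% → £7.01
Umbrella £35.22: all other tangible goods → 8.5% → £2.99
Ibuprofen (100 ct) £13.01: OTC medicine → 8.5% → £1.11
Phone case £30.47: all other tangible goods → 8.5% → £2.59
Watch battery replacement £17.98: labor services → 4.5% → £0.81
Six-pack IPA £18.56: alcohol → 10.75% → £2.00
Subtotal = £203.75; tax = £18.49; total due = £222.24

£222.24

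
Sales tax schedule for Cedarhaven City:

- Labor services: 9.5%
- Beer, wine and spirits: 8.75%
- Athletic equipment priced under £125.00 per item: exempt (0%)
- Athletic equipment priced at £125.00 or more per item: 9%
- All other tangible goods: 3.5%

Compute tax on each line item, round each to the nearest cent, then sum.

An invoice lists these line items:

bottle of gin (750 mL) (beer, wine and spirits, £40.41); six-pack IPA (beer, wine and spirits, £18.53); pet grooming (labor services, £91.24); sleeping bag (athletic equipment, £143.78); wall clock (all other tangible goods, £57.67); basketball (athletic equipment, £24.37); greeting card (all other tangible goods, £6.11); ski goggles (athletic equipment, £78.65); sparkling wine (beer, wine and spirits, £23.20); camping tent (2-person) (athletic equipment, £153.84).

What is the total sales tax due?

Bottle of gin (750 mL) £40.41: beer, wine and spirits → 8.75% → £3.54
Six-pack IPA £18.53: beer, wine and spirits → 8.75% → £1.62
Pet grooming £91.24: labor services → 9.5% → £8.67
Sleeping bag £143.78: athletic equipment, £125.00 or more → 9% → £12.94
Wall clock £57.67: all other tangible goods → 3.5% → £2.02
Basketball £24.37: athletic equipment, under £125.00 → 0% → £0.00
Greeting card £6.11: all other tangible goods → 3.5% → £0.21
Ski goggles £78.65: athletic equipment, under £125.00 → 0% → £0.00
Sparkling wine £23.20: beer, wine and spirits → 8.75% → £2.03
Camping tent (2-person) £153.84: athletic equipment, £125.00 or more → 9% → £13.85
Total tax = £3.54 + £1.62 + £8.67 + £12.94 + £2.02 + £0.21 + £2.03 + £13.85 = £44.88

£44.88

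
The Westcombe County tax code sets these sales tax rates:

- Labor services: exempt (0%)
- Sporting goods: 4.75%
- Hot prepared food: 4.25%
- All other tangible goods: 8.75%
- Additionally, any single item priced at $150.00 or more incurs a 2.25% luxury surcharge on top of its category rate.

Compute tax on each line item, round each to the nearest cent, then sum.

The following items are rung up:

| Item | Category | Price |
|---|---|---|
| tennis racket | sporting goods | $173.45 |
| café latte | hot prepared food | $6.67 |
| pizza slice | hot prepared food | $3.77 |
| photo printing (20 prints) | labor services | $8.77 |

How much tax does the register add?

Tennis racket $173.45: sporting goods → 4.75% + 2.25% surcharge = 7% → $12.14
Café latte $6.67: hot prepared food → 4.25% → $0.28
Pizza slice $3.77: hot prepared food → 4.25% → $0.16
Photo printing (20 prints) $8.77: labor services → 0% → $0.00
Total tax = $12.14 + $0.28 + $0.16 = $12.58

$12.58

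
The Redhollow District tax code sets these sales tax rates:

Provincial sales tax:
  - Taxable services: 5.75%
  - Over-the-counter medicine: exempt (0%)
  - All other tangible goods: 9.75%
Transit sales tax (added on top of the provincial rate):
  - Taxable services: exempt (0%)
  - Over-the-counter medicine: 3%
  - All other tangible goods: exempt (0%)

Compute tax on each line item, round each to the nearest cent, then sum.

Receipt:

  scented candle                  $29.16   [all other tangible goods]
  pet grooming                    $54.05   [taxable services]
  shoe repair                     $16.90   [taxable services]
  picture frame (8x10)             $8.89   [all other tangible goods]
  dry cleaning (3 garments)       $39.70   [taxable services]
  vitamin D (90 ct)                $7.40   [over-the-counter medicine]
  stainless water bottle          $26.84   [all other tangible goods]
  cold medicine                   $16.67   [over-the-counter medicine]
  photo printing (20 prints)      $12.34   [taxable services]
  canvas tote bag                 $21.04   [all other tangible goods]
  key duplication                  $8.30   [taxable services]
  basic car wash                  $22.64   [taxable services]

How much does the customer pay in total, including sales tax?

$281.88

Scented candle $29.16: all other tangible goods → 9.75% + 0% transit = 9.75% → $2.84
Pet grooming $54.05: taxable services → 5.75% + 0% transit = 5.75% → $3.11
Shoe repair $16.90: taxable services → 5.75% + 0% transit = 5.75% → $0.97
Picture frame (8x10) $8.89: all other tangible goods → 9.75% + 0% transit = 9.75% → $0.87
Dry cleaning (3 garments) $39.70: taxable services → 5.75% + 0% transit = 5.75% → $2.28
Vitamin D (90 ct) $7.40: over-the-counter medicine → 0% + 3% transit = 3% → $0.22
Stainless water bottle $26.84: all other tangible goods → 9.75% + 0% transit = 9.75% → $2.62
Cold medicine $16.67: over-the-counter medicine → 0% + 3% transit = 3% → $0.50
Photo printing (20 prints) $12.34: taxable services → 5.75% + 0% transit = 5.75% → $0.71
Canvas tote bag $21.04: all other tangible goods → 9.75% + 0% transit = 9.75% → $2.05
Key duplication $8.30: taxable services → 5.75% + 0% transit = 5.75% → $0.48
Basic car wash $22.64: taxable services → 5.75% + 0% transit = 5.75% → $1.30
Subtotal = $263.93; tax = $17.95; total due = $281.88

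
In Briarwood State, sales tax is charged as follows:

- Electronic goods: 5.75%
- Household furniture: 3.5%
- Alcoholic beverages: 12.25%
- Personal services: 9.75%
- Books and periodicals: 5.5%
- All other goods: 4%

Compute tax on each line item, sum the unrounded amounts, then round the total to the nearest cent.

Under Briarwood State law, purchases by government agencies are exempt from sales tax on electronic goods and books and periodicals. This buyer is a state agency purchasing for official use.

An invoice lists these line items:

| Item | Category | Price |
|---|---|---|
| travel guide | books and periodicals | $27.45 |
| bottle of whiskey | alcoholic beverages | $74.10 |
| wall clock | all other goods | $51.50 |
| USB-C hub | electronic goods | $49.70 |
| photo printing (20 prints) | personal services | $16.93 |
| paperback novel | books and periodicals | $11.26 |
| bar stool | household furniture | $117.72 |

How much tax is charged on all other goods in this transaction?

Wall clock $51.50: all other goods → 4% → $2.06
Tax on all other goods: unrounded sum = $2.06 → $2.06

$2.06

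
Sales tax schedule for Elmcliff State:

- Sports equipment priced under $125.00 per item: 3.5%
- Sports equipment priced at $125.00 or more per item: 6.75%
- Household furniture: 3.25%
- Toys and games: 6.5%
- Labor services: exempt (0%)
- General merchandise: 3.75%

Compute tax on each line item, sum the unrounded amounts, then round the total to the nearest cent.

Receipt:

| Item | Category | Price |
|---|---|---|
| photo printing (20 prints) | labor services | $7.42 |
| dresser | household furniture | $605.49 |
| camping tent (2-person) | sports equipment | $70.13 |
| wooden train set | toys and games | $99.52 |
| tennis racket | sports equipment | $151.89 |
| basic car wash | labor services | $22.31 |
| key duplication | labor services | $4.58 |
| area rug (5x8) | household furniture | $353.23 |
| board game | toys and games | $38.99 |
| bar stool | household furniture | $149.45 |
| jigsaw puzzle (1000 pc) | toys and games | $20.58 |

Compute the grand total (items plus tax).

$1582.65

Photo printing (20 prints) $7.42: labor services → 0% → $0.00
Dresser $605.49: household furniture → 3.25% → $19.678425
Camping tent (2-person) $70.13: sports equipment, under $125.00 → 3.5% → $2.45455
Wooden train set $99.52: toys and games → 6.5% → $6.4688
Tennis racket $151.89: sports equipment, $125.00 or more → 6.75% → $10.252575
Basic car wash $22.31: labor services → 0% → $0.00
Key duplication $4.58: labor services → 0% → $0.00
Area rug (5x8) $353.23: household furniture → 3.25% → $11.479975
Board game $38.99: toys and games → 6.5% → $2.53435
Bar stool $149.45: household furniture → 3.25% → $4.857125
Jigsaw puzzle (1000 pc) $20.58: toys and games → 6.5% → $1.3377
Subtotal = $1523.59; unrounded tax = $59.0635 → $59.06; total due = $1582.65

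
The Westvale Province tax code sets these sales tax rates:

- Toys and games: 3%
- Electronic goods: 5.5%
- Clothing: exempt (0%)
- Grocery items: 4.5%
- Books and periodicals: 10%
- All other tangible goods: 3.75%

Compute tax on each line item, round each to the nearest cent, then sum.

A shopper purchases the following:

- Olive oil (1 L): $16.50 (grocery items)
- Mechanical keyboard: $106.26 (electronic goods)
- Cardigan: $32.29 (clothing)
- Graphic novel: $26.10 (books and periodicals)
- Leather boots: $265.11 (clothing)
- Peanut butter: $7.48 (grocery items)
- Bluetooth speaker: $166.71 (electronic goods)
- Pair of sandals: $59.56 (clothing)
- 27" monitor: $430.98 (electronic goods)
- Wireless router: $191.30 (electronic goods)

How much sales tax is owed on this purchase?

Olive oil (1 L) $16.50: grocery items → 4.5% → $0.74
Mechanical keyboard $106.26: electronic goods → 5.5% → $5.84
Cardigan $32.29: clothing → 0% → $0.00
Graphic novel $26.10: books and periodicals → 10% → $2.61
Leather boots $265.11: clothing → 0% → $0.00
Peanut butter $7.48: grocery items → 4.5% → $0.34
Bluetooth speaker $166.71: electronic goods → 5.5% → $9.17
Pair of sandals $59.56: clothing → 0% → $0.00
27" monitor $430.98: electronic goods → 5.5% → $23.70
Wireless router $191.30: electronic goods → 5.5% → $10.52
Total tax = $0.74 + $5.84 + $2.61 + $0.34 + $9.17 + $23.70 + $10.52 = $52.92

$52.92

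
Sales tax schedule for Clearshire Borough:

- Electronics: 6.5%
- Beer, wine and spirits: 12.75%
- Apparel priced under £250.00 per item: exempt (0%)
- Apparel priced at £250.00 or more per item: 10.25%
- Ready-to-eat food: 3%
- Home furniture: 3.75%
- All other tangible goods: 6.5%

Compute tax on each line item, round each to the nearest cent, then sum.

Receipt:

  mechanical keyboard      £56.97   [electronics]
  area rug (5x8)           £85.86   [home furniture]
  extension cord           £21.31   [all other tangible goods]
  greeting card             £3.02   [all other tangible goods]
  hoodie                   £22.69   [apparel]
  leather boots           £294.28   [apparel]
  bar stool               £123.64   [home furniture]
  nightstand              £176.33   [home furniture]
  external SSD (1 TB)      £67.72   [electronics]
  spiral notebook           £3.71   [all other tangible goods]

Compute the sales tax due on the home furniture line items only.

Area rug (5x8) £85.86: home furniture → 3.75% → £3.22
Bar stool £123.64: home furniture → 3.75% → £4.64
Nightstand £176.33: home furniture → 3.75% → £6.61
Tax on home furniture = £3.22 + £4.64 + £6.61 = £14.47

£14.47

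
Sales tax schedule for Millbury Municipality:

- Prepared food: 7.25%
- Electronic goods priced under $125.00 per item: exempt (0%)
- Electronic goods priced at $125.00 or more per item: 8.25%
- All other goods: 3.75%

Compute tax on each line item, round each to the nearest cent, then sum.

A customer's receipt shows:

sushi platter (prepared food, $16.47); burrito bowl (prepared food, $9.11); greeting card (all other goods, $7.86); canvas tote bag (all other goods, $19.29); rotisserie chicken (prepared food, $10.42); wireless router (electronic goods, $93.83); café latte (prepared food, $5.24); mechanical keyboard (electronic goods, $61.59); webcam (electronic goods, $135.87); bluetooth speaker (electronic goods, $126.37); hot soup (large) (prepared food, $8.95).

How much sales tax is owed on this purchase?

$26.29

Sushi platter $16.47: prepared food → 7.25% → $1.19
Burrito bowl $9.11: prepared food → 7.25% → $0.66
Greeting card $7.86: all other goods → 3.75% → $0.29
Canvas tote bag $19.29: all other goods → 3.75% → $0.72
Rotisserie chicken $10.42: prepared food → 7.25% → $0.76
Wireless router $93.83: electronic goods, under $125.00 → 0% → $0.00
Café latte $5.24: prepared food → 7.25% → $0.38
Mechanical keyboard $61.59: electronic goods, under $125.00 → 0% → $0.00
Webcam $135.87: electronic goods, $125.00 or more → 8.25% → $11.21
Bluetooth speaker $126.37: electronic goods, $125.00 or more → 8.25% → $10.43
Hot soup (large) $8.95: prepared food → 7.25% → $0.65
Total tax = $1.19 + $0.66 + $0.29 + $0.72 + $0.76 + $0.38 + $11.21 + $10.43 + $0.65 = $26.29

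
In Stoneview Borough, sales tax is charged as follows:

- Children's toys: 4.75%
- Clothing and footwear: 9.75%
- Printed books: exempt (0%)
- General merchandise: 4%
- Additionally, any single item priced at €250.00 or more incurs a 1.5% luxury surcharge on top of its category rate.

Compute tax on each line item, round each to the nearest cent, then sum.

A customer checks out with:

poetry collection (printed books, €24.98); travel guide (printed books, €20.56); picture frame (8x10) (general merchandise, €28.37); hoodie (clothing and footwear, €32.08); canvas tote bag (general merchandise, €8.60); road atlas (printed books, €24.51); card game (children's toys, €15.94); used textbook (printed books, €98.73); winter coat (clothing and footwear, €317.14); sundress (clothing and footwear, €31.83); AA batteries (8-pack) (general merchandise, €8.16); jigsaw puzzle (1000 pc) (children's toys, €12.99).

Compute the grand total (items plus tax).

€668.98

Poetry collection €24.98: printed books → 0% → €0.00
Travel guide €20.56: printed books → 0% → €0.00
Picture frame (8x10) €28.37: general merchandise → 4% → €1.13
Hoodie €32.08: clothing and footwear → 9.75% → €3.13
Canvas tote bag €8.60: general merchandise → 4% → €0.34
Road atlas €24.51: printed books → 0% → €0.00
Card game €15.94: children's toys → 4.75% → €0.76
Used textbook €98.73: printed books → 0% → €0.00
Winter coat €317.14: clothing and footwear → 9.75% + 1.5% surcharge = 11.25% → €35.68
Sundress €31.83: clothing and footwear → 9.75% → €3.10
AA batteries (8-pack) €8.16: general merchandise → 4% → €0.33
Jigsaw puzzle (1000 pc) €12.99: children's toys → 4.75% → €0.62
Subtotal = €623.89; tax = €45.09; total due = €668.98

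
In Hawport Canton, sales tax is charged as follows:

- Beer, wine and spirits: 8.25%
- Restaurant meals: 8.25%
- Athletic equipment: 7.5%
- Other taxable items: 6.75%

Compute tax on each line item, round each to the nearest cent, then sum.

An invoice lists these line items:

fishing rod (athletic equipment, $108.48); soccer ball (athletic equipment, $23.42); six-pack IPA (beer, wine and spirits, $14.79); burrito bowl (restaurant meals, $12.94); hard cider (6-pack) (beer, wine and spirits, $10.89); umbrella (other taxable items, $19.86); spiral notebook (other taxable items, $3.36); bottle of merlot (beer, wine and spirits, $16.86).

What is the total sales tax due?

Fishing rod $108.48: athletic equipment → 7.5% → $8.14
Soccer ball $23.42: athletic equipment → 7.5% → $1.76
Six-pack IPA $14.79: beer, wine and spirits → 8.25% → $1.22
Burrito bowl $12.94: restaurant meals → 8.25% → $1.07
Hard cider (6-pack) $10.89: beer, wine and spirits → 8.25% → $0.90
Umbrella $19.86: other taxable items → 6.75% → $1.34
Spiral notebook $3.36: other taxable items → 6.75% → $0.23
Bottle of merlot $16.86: beer, wine and spirits → 8.25% → $1.39
Total tax = $8.14 + $1.76 + $1.22 + $1.07 + $0.90 + $1.34 + $0.23 + $1.39 = $16.05

$16.05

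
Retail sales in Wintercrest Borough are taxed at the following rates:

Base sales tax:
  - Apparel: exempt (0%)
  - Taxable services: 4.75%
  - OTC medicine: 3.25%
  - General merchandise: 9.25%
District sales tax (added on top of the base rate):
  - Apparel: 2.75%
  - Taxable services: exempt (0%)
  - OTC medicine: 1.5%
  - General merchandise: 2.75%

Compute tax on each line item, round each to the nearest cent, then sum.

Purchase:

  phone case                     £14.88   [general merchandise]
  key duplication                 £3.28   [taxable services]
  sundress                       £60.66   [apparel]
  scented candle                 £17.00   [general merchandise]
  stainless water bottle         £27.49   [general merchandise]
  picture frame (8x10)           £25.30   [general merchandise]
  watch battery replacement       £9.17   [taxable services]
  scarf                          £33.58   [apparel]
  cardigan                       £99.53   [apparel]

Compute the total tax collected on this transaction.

£16.10

Phone case £14.88: general merchandise → 9.25% + 2.75% district = 12% → £1.79
Key duplication £3.28: taxable services → 4.75% + 0% district = 4.75% → £0.16
Sundress £60.66: apparel → 0% + 2.75% district = 2.75% → £1.67
Scented candle £17.00: general merchandise → 9.25% + 2.75% district = 12% → £2.04
Stainless water bottle £27.49: general merchandise → 9.25% + 2.75% district = 12% → £3.30
Picture frame (8x10) £25.30: general merchandise → 9.25% + 2.75% district = 12% → £3.04
Watch battery replacement £9.17: taxable services → 4.75% + 0% district = 4.75% → £0.44
Scarf £33.58: apparel → 0% + 2.75% district = 2.75% → £0.92
Cardigan £99.53: apparel → 0% + 2.75% district = 2.75% → £2.74
Total tax = £1.79 + £0.16 + £1.67 + £2.04 + £3.30 + £3.04 + £0.44 + £0.92 + £2.74 = £16.10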